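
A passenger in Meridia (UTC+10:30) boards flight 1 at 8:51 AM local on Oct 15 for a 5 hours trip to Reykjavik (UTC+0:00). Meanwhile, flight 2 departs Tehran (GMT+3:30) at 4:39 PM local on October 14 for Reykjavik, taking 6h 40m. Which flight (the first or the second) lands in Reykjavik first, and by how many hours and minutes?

the second, by 7 hours 32 minutes

Flight 1 in UTC: 8:51 AM − 10:30 = 10:21 PM on Oct 14.
+5 hours → arrive 3:21 AM UTC on Oct 15.
Flight 2 in UTC: 4:39 PM − 3:30 = 1:09 PM on Oct 14.
+6 hours and 40 minutes → arrive 7:49 PM UTC on Oct 14.
Flight 2 lands earlier by 7 hours 32 minutes.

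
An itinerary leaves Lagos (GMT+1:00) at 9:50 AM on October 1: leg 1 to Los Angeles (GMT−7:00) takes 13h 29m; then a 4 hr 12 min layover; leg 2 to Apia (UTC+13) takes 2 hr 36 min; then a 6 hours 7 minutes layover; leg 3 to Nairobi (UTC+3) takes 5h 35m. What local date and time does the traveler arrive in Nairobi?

Convert departure to UTC: 9:50 AM − 1:00 = 8:50 AM UTC on Oct 1.
Add 13 hours and 29 minutes leg 1 → 10:19 PM UTC.
Add 4 hours and 12 minutes layover in Los Angeles → 2:31 AM UTC (Oct 2).
Add 2 hours 36 minutes leg 2 → 5:07 AM UTC.
Add 6 hours 7 minutes layover in Apia → 11:14 AM UTC.
Add 5 hours and 35 minutes leg 3 → 4:49 PM UTC.
Nairobi is UTC+3:00, so local arrival = 4:49 PM + 3:00 = 7:49 PM on Oct 2.

7:49 PM on Oct 2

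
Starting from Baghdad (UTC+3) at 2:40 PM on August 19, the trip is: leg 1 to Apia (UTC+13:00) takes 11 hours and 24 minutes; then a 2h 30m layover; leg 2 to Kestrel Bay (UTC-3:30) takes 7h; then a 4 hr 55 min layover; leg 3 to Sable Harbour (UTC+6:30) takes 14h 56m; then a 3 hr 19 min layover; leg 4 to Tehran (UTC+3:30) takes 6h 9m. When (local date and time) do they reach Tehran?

5:23 PM on August 21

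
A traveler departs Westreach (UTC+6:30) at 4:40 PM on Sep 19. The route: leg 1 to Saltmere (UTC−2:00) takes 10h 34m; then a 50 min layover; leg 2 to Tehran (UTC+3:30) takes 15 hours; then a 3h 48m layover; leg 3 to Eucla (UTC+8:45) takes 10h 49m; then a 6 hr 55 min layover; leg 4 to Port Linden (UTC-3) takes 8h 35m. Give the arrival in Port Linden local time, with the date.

Convert departure to UTC: 4:40 PM − 6:30 = 10:10 AM UTC on Sep 19.
Add 10 hours and 34 minutes leg 1 → 8:44 PM UTC.
Add 50 minutes layover in Saltmere → 9:34 PM UTC.
Add 15 hours leg 2 → 12:34 PM UTC (Sep 20).
Add 3 hours and 48 minutes layover in Tehran → 4:22 PM UTC.
Add 10 hours and 49 minutes leg 3 → 3:11 AM UTC (Sep 21).
Add 6 hours 55 minutes layover in Eucla → 10:06 AM UTC.
Add 8 hours and 35 minutes leg 4 → 6:41 PM UTC.
Port Linden is UTC−3:00, so local arrival = 6:41 PM − 3:00 = 3:41 PM on Sep 21.

3:41 PM on Sep 21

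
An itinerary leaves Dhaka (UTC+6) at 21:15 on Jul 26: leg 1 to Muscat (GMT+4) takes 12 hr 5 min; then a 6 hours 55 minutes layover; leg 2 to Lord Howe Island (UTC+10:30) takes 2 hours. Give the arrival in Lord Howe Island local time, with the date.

22:45 on July 27

Convert departure to UTC: 21:15 − 6:00 = 15:15 UTC on Jul 26.
Add 12 hours 5 minutes leg 1 → 03:20 UTC (Jul 27).
Add 6 hours and 55 minutes layover in Muscat → 10:15 UTC.
Add 2 hours leg 2 → 12:15 UTC.
Lord Howe Island is UTC+10:30, so local arrival = 12:15 + 10:30 = 22:45 on Jul 27.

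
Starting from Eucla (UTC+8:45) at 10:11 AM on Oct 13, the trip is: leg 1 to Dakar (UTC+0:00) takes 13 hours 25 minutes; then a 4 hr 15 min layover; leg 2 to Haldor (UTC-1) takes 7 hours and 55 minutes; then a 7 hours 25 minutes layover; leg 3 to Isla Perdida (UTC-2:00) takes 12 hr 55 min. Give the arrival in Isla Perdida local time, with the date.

9:21 PM on Oct 14

Convert departure to UTC: 10:11 AM − 8:45 = 1:26 AM UTC on Oct 13.
Add 13 hours and 25 minutes leg 1 → 2:51 PM UTC.
Add 4 hours 15 minutes layover in Dakar → 7:06 PM UTC.
Add 7 hours 55 minutes leg 2 → 3:01 AM UTC (Oct 14).
Add 7 hours and 25 minutes layover in Haldor → 10:26 AM UTC.
Add 12 hours and 55 minutes leg 3 → 11:21 PM UTC.
Isla Perdida is UTC−2:00, so local arrival = 11:21 PM − 2:00 = 9:21 PM on Oct 14.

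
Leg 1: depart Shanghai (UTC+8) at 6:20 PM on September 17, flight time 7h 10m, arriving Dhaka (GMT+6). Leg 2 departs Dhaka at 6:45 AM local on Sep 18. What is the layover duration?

Convert departure to UTC: 6:20 PM − 8:00 = 10:20 AM UTC on Sep 17.
Add 7 hours and 10 minutes flight time → 5:30 PM UTC.
Dhaka is UTC+6:00, so local arrival = 5:30 PM + 6:00 = 11:30 PM on Sep 17.
Layover = 6:45 AM − 11:30 PM (+1 day) = 7 hours 15 minutes.

7 hours 15 minutes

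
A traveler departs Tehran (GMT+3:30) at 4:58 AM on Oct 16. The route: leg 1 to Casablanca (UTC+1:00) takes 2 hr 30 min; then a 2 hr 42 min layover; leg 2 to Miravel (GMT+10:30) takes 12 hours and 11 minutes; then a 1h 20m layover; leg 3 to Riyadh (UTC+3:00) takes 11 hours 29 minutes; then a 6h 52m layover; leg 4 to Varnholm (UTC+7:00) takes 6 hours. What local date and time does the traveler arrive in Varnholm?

Convert departure to UTC: 4:58 AM − 3:30 = 1:28 AM UTC on Oct 16.
Add 2 hours and 30 minutes leg 1 → 3:58 AM UTC.
Add 2 hours and 42 minutes layover in Casablanca → 6:40 AM UTC.
Add 12 hours 11 minutes leg 2 → 6:51 PM UTC.
Add 1 hour and 20 minutes layover in Miravel → 8:11 PM UTC.
Add 11 hours and 29 minutes leg 3 → 7:40 AM UTC (Oct 17).
Add 6 hours and 52 minutes layover in Riyadh → 2:32 PM UTC.
Add 6 hours leg 4 → 8:32 PM UTC.
Varnholm is UTC+7:00, so local arrival = 8:32 PM + 7:00 = 3:32 AM on Oct 18.

3:32 AM on Oct 18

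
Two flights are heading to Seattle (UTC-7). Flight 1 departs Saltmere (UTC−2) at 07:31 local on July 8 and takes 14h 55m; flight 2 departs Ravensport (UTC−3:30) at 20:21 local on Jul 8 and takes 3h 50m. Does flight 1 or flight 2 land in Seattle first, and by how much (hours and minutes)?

Flight 1 in UTC: 07:31 + 2:00 = 09:31 on Jul 8.
+14 hours and 55 minutes → arrive 00:26 UTC on Jul 9.
Flight 2 in UTC: 20:21 + 3:30 = 23:51 on Jul 8.
+3 hours and 50 minutes → arrive 03:41 UTC on Jul 9.
Flight 1 lands earlier by 3 hours 15 minutes.

the first, by 3 hours 15 minutes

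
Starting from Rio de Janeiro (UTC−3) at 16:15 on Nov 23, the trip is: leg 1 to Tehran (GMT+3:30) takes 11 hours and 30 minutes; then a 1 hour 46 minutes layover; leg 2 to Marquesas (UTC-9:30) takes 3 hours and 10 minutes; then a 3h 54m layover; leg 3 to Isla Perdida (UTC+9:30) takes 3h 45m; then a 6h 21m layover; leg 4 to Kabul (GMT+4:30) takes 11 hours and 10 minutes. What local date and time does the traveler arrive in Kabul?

17:21 on November 25

Convert departure to UTC: 16:15 + 3:00 = 19:15 UTC on Nov 23.
Add 11 hours and 30 minutes leg 1 → 06:45 UTC (Nov 24).
Add 1 hour 46 minutes layover in Tehran → 08:31 UTC.
Add 3 hours and 10 minutes leg 2 → 11:41 UTC.
Add 3 hours and 54 minutes layover in Marquesas → 15:35 UTC.
Add 3 hours 45 minutes leg 3 → 19:20 UTC.
Add 6 hours 21 minutes layover in Isla Perdida → 01:41 UTC (Nov 25).
Add 11 hours and 10 minutes leg 4 → 12:51 UTC.
Kabul is UTC+4:30, so local arrival = 12:51 + 4:30 = 17:21 on Nov 25.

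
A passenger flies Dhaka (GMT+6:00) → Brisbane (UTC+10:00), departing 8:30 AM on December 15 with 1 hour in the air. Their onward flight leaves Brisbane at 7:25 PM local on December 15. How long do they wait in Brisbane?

5 hours 55 minutes

Convert departure to UTC: 8:30 AM − 6:00 = 2:30 AM UTC on Dec 15.
Add 1 hour flight time → 3:30 AM UTC.
Brisbane is UTC+10:00, so local arrival = 3:30 AM + 10:00 = 1:30 PM on Dec 15.
Layover = 7:25 PM − 1:30 PM = 5 hours 55 minutes.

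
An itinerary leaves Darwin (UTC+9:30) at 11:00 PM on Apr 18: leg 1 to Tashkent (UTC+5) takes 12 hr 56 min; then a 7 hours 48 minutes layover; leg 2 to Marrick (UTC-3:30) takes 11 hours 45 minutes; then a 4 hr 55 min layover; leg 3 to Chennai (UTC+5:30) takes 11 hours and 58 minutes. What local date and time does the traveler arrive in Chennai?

8:22 PM on April 20

Convert departure to UTC: 11:00 PM − 9:30 = 1:30 PM UTC on Apr 18.
Add 12 hours and 56 minutes leg 1 → 2:26 AM UTC (Apr 19).
Add 7 hours and 48 minutes layover in Tashkent → 10:14 AM UTC.
Add 11 hours 45 minutes leg 2 → 9:59 PM UTC.
Add 4 hours 55 minutes layover in Marrick → 2:54 AM UTC (Apr 20).
Add 11 hours 58 minutes leg 3 → 2:52 PM UTC.
Chennai is UTC+5:30, so local arrival = 2:52 PM + 5:30 = 8:22 PM on Apr 20.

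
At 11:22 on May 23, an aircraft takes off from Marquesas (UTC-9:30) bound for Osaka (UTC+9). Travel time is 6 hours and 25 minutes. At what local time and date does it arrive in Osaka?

Convert departure to UTC: 11:22 + 9:30 = 20:52 UTC on May 23.
Add 6 hours and 25 minutes travel time → 03:17 UTC (May 24).
Osaka is UTC+9:00, so local arrival = 03:17 + 9:00 = 12:17 on May 24.

12:17 on May 24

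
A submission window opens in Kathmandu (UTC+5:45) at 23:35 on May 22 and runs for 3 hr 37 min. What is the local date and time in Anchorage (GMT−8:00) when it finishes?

13:27 on May 22

Convert start to UTC: 23:35 − 5:45 = 17:50 UTC on May 22.
Add 3 hours 37 minutes duration → 21:27 UTC.
Anchorage is UTC−8:00, so local end time = 21:27 − 8:00 = 13:27 on May 22.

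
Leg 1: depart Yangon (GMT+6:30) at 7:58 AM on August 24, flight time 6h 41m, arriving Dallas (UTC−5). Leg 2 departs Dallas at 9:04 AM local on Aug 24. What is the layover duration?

Convert departure to UTC: 7:58 AM − 6:30 = 1:28 AM UTC on Aug 24.
Add 6 hours and 41 minutes flight time → 8:09 AM UTC.
Dallas is UTC−5:00, so local arrival = 8:09 AM − 5:00 = 3:09 AM on Aug 24.
Layover = 9:04 AM − 3:09 AM = 5 hours 55 minutes.

5 hours 55 minutes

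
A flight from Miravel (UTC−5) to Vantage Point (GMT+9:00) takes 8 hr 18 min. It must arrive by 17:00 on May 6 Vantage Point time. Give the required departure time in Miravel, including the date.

18:42 on May 5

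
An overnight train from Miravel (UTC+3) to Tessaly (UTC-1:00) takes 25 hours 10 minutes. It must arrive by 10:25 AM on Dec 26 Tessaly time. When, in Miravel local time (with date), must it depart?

Target arrival in UTC: 10:25 AM + 1:00 = 11:25 AM on Dec 26.
Subtract 25 hours 10 minutes → departure 10:15 AM UTC on Dec 25.
Miravel is UTC+3:00: 10:15 AM + 3:00 = 1:15 PM on Dec 25.

1:15 PM on Dec 25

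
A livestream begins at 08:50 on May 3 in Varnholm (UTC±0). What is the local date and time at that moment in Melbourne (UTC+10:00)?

18:50 on May 3

Melbourne is 10:00 ahead of Varnholm.
Shift by the zone difference: 08:50 + 10:00 = 18:50 on May 3 in Melbourne.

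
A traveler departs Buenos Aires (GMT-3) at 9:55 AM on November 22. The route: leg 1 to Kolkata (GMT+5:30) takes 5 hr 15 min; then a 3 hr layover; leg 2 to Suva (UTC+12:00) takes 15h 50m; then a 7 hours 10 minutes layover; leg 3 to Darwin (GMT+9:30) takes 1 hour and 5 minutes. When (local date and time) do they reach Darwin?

6:45 AM on November 24

Convert departure to UTC: 9:55 AM + 3:00 = 12:55 PM UTC on Nov 22.
Add 5 hours and 15 minutes leg 1 → 6:10 PM UTC.
Add 3 hours layover in Kolkata → 9:10 PM UTC.
Add 15 hours 50 minutes leg 2 → 1:00 PM UTC (Nov 23).
Add 7 hours 10 minutes layover in Suva → 8:10 PM UTC.
Add 1 hour 5 minutes leg 3 → 9:15 PM UTC.
Darwin is UTC+9:30, so local arrival = 9:15 PM + 9:30 = 6:45 AM on Nov 24.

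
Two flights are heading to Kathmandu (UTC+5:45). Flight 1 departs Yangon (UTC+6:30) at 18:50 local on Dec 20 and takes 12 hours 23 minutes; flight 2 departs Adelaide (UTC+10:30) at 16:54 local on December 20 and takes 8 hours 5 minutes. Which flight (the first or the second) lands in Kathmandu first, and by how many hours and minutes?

Flight 1 in UTC: 18:50 − 6:30 = 12:20 on Dec 20.
+12 hours 23 minutes → arrive 00:43 UTC on Dec 21.
Flight 2 in UTC: 16:54 − 10:30 = 06:24 on Dec 20.
+8 hours 5 minutes → arrive 14:29 UTC on Dec 20.
Flight 2 lands earlier by 10 hours 14 minutes.

the second, by 10 hours 14 minutes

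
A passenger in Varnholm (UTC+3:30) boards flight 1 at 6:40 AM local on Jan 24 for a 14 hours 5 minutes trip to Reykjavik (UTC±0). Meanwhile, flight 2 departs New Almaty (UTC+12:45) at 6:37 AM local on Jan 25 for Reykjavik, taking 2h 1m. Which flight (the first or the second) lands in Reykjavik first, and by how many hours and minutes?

Flight 1 in UTC: 6:40 AM − 3:30 = 3:10 AM on Jan 24.
+14 hours 5 minutes → arrive 5:15 PM UTC on Jan 24.
Flight 2 in UTC: 6:37 AM − 12:45 = 5:52 PM on Jan 24.
+2 hours and 1 minute → arrive 7:53 PM UTC on Jan 24.
Flight 1 lands earlier by 2 hours 38 minutes.

the first, by 2 hours 38 minutes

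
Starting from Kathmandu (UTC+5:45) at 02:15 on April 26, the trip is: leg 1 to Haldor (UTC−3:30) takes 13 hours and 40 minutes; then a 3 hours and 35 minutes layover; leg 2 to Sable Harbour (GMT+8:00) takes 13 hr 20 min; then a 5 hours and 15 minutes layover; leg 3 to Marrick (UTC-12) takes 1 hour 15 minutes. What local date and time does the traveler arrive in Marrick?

Convert departure to UTC: 02:15 − 5:45 = 20:30 UTC on Apr 25.
Add 13 hours and 40 minutes leg 1 → 10:10 UTC (Apr 26).
Add 3 hours and 35 minutes layover in Haldor → 13:45 UTC.
Add 13 hours and 20 minutes leg 2 → 03:05 UTC (Apr 27).
Add 5 hours and 15 minutes layover in Sable Harbour → 08:20 UTC.
Add 1 hour and 15 minutes leg 3 → 09:35 UTC.
Marrick is UTC−12:00, so local arrival = 09:35 − 12:00 = 21:35 on Apr 26.

21:35 on April 26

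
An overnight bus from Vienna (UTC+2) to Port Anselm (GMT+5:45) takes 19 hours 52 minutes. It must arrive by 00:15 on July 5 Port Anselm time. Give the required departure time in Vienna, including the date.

00:38 on Jul 4

Target arrival in UTC: 00:15 − 5:45 = 18:30 on Jul 4.
Subtract 19 hours and 52 minutes → departure 22:38 UTC on Jul 3.
Vienna is UTC+2:00: 22:38 + 2:00 = 00:38 on Jul 4.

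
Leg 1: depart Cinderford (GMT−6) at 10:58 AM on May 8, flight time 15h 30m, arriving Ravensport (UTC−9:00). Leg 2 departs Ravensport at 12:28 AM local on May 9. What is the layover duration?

1 hour

Convert departure to UTC: 10:58 AM + 6:00 = 4:58 PM UTC on May 8.
Add 15 hours 30 minutes flight time → 8:28 AM UTC (May 9).
Ravensport is UTC−9:00, so local arrival = 8:28 AM − 9:00 = 11:28 PM on May 8.
Layover = 12:28 AM − 11:28 PM (+1 day) = 1 hour.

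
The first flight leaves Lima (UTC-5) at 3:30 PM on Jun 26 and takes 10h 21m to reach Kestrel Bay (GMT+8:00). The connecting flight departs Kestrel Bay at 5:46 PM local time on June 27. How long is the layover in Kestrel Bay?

2 hours 55 minutes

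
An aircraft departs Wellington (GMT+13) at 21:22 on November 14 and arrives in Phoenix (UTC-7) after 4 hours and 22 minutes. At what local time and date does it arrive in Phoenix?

05:44 on Nov 14

Convert departure to UTC: 21:22 − 13:00 = 08:22 UTC on Nov 14.
Add 4 hours 22 minutes travel time → 12:44 UTC.
Phoenix is UTC−7:00, so local arrival = 12:44 − 7:00 = 05:44 on Nov 14.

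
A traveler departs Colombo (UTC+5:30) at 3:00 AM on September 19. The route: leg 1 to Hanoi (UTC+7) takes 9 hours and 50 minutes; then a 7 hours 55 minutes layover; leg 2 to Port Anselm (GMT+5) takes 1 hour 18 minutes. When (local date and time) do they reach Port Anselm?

Convert departure to UTC: 3:00 AM − 5:30 = 9:30 PM UTC on Sep 18.
Add 9 hours 50 minutes leg 1 → 7:20 AM UTC (Sep 19).
Add 7 hours 55 minutes layover in Hanoi → 3:15 PM UTC.
Add 1 hour and 18 minutes leg 2 → 4:33 PM UTC.
Port Anselm is UTC+5:00, so local arrival = 4:33 PM + 5:00 = 9:33 PM on Sep 19.

9:33 PM on Sep 19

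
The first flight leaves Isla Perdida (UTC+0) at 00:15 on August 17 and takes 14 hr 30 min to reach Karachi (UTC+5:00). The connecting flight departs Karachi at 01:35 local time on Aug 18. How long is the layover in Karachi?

5 hours 50 minutes

Isla Perdida is at UTC+0, so departure is already 00:15 UTC on Aug 17.
Add 14 hours 30 minutes flight time → 14:45 UTC.
Karachi is UTC+5:00, so local arrival = 14:45 + 5:00 = 19:45 on Aug 17.
Layover = 01:35 − 19:45 (+1 day) = 5 hours 50 minutes.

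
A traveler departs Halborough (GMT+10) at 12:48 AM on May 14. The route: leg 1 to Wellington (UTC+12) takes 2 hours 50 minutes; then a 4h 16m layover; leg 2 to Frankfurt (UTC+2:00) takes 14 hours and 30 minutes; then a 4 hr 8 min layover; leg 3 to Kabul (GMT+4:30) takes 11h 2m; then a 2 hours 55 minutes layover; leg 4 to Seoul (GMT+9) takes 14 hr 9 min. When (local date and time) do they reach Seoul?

Convert departure to UTC: 12:48 AM − 10:00 = 2:48 PM UTC on May 13.
Add 2 hours 50 minutes leg 1 → 5:38 PM UTC.
Add 4 hours and 16 minutes layover in Wellington → 9:54 PM UTC.
Add 14 hours and 30 minutes leg 2 → 12:24 PM UTC (May 14).
Add 4 hours and 8 minutes layover in Frankfurt → 4:32 PM UTC.
Add 11 hours and 2 minutes leg 3 → 3:34 AM UTC (May 15).
Add 2 hours 55 minutes layover in Kabul → 6:29 AM UTC.
Add 14 hours and 9 minutes leg 4 → 8:38 PM UTC.
Seoul is UTC+9:00, so local arrival = 8:38 PM + 9:00 = 5:38 AM on May 16.

5:38 AM on May 16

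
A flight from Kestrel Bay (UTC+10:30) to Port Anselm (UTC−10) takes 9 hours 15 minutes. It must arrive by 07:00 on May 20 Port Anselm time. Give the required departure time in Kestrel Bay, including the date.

Target arrival in UTC: 07:00 + 10:00 = 17:00 on May 20.
Subtract 9 hours and 15 minutes → departure 07:45 UTC on May 20.
Kestrel Bay is UTC+10:30: 07:45 + 10:30 = 18:15 on May 20.

18:15 on May 20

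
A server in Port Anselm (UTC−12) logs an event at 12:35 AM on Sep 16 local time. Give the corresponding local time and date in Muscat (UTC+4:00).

Muscat is 16:00 ahead of Port Anselm.
Shift by the zone difference: 12:35 AM + 16:00 = 4:35 PM on Sep 16 in Muscat.

4:35 PM on September 16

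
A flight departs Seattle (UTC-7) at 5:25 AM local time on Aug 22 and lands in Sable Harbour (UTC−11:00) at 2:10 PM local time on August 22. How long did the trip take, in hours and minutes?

Departure in UTC: 5:25 AM + 7:00 = 12:25 PM on Aug 22.
Arrival in UTC: 2:10 PM + 11:00 = 1:10 AM on Aug 23.
Elapsed = 1:10 AM − 12:25 PM (+1 day) = 12 hours 45 minutes.

12 hours 45 minutes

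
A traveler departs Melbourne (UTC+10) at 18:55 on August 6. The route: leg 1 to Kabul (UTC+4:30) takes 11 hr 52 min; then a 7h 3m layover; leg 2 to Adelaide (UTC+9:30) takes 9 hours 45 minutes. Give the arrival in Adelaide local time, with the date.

Convert departure to UTC: 18:55 − 10:00 = 08:55 UTC on Aug 6.
Add 11 hours 52 minutes leg 1 → 20:47 UTC.
Add 7 hours and 3 minutes layover in Kabul → 03:50 UTC (Aug 7).
Add 9 hours and 45 minutes leg 2 → 13:35 UTC.
Adelaide is UTC+9:30, so local arrival = 13:35 + 9:30 = 23:05 on Aug 7.

23:05 on August 7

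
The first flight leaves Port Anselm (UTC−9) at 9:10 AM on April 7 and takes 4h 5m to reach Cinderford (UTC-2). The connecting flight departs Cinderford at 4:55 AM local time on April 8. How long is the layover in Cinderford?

8 hours 40 minutes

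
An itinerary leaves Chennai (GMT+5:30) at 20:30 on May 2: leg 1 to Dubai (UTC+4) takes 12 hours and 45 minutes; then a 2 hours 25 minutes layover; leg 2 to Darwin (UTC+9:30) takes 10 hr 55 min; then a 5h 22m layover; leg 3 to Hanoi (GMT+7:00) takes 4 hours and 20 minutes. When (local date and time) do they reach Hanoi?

09:47 on May 4

Convert departure to UTC: 20:30 − 5:30 = 15:00 UTC on May 2.
Add 12 hours 45 minutes leg 1 → 03:45 UTC (May 3).
Add 2 hours 25 minutes layover in Dubai → 06:10 UTC.
Add 10 hours and 55 minutes leg 2 → 17:05 UTC.
Add 5 hours and 22 minutes layover in Darwin → 22:27 UTC.
Add 4 hours 20 minutes leg 3 → 02:47 UTC (May 4).
Hanoi is UTC+7:00, so local arrival = 02:47 + 7:00 = 09:47 on May 4.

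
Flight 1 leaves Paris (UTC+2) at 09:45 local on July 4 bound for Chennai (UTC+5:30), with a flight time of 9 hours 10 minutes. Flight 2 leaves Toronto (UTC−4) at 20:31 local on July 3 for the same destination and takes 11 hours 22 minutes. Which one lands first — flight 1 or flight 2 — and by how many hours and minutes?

Flight 1 in UTC: 09:45 − 2:00 = 07:45 on Jul 4.
+9 hours 10 minutes → arrive 16:55 UTC on Jul 4.
Flight 2 in UTC: 20:31 + 4:00 = 00:31 on Jul 4.
+11 hours 22 minutes → arrive 11:53 UTC on Jul 4.
Flight 2 lands earlier by 5 hours 2 minutes.

the second, by 5 hours 2 minutes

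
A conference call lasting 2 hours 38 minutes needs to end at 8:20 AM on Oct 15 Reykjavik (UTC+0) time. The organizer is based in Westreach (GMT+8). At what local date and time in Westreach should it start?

1:42 PM on October 15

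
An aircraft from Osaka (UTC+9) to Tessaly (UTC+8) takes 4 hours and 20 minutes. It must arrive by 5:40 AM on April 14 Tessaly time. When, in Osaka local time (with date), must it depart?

2:20 AM on April 14

Target arrival in UTC: 5:40 AM − 8:00 = 9:40 PM on Apr 13.
Subtract 4 hours and 20 minutes → departure 5:20 PM UTC on Apr 13.
Osaka is UTC+9:00: 5:20 PM + 9:00 = 2:20 AM on Apr 14.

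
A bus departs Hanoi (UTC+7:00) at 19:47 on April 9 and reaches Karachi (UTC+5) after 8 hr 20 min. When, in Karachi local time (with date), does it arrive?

Convert departure to UTC: 19:47 − 7:00 = 12:47 UTC on Apr 9.
Add 8 hours and 20 minutes travel time → 21:07 UTC.
Karachi is UTC+5:00, so local arrival = 21:07 + 5:00 = 02:07 on Apr 10.

02:07 on April 10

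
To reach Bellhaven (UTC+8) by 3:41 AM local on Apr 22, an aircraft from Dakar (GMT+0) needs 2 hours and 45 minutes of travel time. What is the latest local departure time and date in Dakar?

Target arrival in UTC: 3:41 AM − 8:00 = 7:41 PM on Apr 21.
Subtract 2 hours and 45 minutes → departure 4:56 PM UTC on Apr 21.
Dakar is UTC+0, so departure is 4:56 PM on Apr 21.

4:56 PM on April 21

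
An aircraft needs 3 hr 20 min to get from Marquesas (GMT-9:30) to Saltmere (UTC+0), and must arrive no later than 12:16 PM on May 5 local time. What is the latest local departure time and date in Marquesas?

Target arrival is already UTC: 12:16 PM on May 5.
Subtract 3 hours 20 minutes → departure 8:56 AM UTC on May 5.
Marquesas is UTC−9:30: 8:56 AM − 9:30 = 11:26 PM on May 4.

11:26 PM on May 4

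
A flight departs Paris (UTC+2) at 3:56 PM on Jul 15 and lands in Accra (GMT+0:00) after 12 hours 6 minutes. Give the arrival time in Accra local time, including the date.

2:02 AM on Jul 16

Convert departure to UTC: 3:56 PM − 2:00 = 1:56 PM UTC on Jul 15.
Add 12 hours 6 minutes travel time → 2:02 AM UTC (Jul 16).
Accra is UTC+0, so local arrival is the same: 2:02 AM on Jul 16.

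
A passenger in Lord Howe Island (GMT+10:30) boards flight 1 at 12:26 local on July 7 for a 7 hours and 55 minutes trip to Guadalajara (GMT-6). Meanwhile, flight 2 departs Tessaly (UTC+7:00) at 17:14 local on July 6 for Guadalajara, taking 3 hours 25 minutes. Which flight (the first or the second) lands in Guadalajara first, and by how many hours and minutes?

Flight 1 in UTC: 12:26 − 10:30 = 01:56 on Jul 7.
+7 hours and 55 minutes → arrive 09:51 UTC on Jul 7.
Flight 2 in UTC: 17:14 − 7:00 = 10:14 on Jul 6.
+3 hours 25 minutes → arrive 13:39 UTC on Jul 6.
Flight 2 lands earlier by 20 hours 12 minutes.

the second, by 20 hours 12 minutes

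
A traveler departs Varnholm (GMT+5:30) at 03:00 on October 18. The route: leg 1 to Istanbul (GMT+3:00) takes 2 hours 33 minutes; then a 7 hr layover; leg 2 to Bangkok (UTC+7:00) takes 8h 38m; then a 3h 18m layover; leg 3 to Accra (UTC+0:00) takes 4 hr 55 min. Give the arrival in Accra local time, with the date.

23:54 on Oct 18

Convert departure to UTC: 03:00 − 5:30 = 21:30 UTC on Oct 17.
Add 2 hours 33 minutes leg 1 → 00:03 UTC (Oct 18).
Add 7 hours layover in Istanbul → 07:03 UTC.
Add 8 hours 38 minutes leg 2 → 15:41 UTC.
Add 3 hours and 18 minutes layover in Bangkok → 18:59 UTC.
Add 4 hours and 55 minutes leg 3 → 23:54 UTC.
Accra is UTC+0, so local arrival is the same: 23:54 on Oct 18.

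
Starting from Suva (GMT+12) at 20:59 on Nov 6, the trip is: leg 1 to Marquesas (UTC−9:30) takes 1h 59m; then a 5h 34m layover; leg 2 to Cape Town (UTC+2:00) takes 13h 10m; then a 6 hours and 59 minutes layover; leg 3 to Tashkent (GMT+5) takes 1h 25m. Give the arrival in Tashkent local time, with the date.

Convert departure to UTC: 20:59 − 12:00 = 08:59 UTC on Nov 6.
Add 1 hour and 59 minutes leg 1 → 10:58 UTC.
Add 5 hours and 34 minutes layover in Marquesas → 16:32 UTC.
Add 13 hours 10 minutes leg 2 → 05:42 UTC (Nov 7).
Add 6 hours and 59 minutes layover in Cape Town → 12:41 UTC.
Add 1 hour and 25 minutes leg 3 → 14:06 UTC.
Tashkent is UTC+5:00, so local arrival = 14:06 + 5:00 = 19:06 on Nov 7.

19:06 on November 7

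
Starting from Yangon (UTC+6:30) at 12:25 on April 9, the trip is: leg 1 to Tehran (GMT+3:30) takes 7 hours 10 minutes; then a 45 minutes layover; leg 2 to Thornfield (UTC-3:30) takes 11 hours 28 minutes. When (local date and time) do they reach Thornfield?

Convert departure to UTC: 12:25 − 6:30 = 05:55 UTC on Apr 9.
Add 7 hours 10 minutes leg 1 → 13:05 UTC.
Add 45 minutes layover in Tehran → 13:50 UTC.
Add 11 hours and 28 minutes leg 2 → 01:18 UTC (Apr 10).
Thornfield is UTC−3:30, so local arrival = 01:18 − 3:30 = 21:48 on Apr 9.

21:48 on April 9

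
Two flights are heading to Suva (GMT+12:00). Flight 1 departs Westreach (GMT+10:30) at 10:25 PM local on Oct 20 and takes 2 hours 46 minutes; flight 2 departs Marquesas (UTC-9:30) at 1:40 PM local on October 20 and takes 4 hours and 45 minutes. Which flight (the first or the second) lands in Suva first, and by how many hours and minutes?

Flight 1 in UTC: 10:25 PM − 10:30 = 11:55 AM on Oct 20.
+2 hours 46 minutes → arrive 2:41 PM UTC on Oct 20.
Flight 2 in UTC: 1:40 PM + 9:30 = 11:10 PM on Oct 20.
+4 hours and 45 minutes → arrive 3:55 AM UTC on Oct 21.
Flight 1 lands earlier by 13 hours 14 minutes.

the first, by 13 hours 14 minutes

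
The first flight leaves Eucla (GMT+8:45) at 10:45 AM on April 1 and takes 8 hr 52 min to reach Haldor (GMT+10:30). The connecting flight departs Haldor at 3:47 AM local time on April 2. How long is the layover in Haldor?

6 hours 25 minutes

Convert departure to UTC: 10:45 AM − 8:45 = 2:00 AM UTC on Apr 1.
Add 8 hours and 52 minutes flight time → 10:52 AM UTC.
Haldor is UTC+10:30, so local arrival = 10:52 AM + 10:30 = 9:22 PM on Apr 1.
Layover = 3:47 AM − 9:22 PM (+1 day) = 6 hours 25 minutes.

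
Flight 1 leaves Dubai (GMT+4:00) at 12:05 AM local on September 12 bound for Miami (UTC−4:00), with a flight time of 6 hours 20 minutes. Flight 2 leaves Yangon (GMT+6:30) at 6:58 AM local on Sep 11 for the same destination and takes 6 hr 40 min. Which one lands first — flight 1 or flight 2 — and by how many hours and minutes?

the second, by 19 hours 17 minutes

Flight 1 in UTC: 12:05 AM − 4:00 = 8:05 PM on Sep 11.
+6 hours 20 minutes → arrive 2:25 AM UTC on Sep 12.
Flight 2 in UTC: 6:58 AM − 6:30 = 12:28 AM on Sep 11.
+6 hours and 40 minutes → arrive 7:08 AM UTC on Sep 11.
Flight 2 lands earlier by 19 hours 17 minutes.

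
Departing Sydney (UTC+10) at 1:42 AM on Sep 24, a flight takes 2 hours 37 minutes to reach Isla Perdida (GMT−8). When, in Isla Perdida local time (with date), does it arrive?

10:19 AM on September 23

Isla Perdida is 18:00 behind Sydney.
After 2 hours and 37 minutes it is 4:19 AM in Sydney.
Shift by the zone difference: 4:19 AM − 18:00 = 10:19 AM on Sep 23 in Isla Perdida.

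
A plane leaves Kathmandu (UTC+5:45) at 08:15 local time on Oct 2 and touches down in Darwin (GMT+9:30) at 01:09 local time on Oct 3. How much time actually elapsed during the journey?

Departure in UTC: 08:15 − 5:45 = 02:30 on Oct 2.
Arrival in UTC: 01:09 − 9:30 = 15:39 on Oct 2.
Elapsed = 15:39 − 02:30 = 13 hours 9 minutes.

13 hours 9 minutes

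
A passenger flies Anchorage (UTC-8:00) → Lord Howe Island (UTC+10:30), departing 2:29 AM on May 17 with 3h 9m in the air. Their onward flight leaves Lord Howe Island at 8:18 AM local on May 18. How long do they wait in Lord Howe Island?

Convert departure to UTC: 2:29 AM + 8:00 = 10:29 AM UTC on May 17.
Add 3 hours and 9 minutes flight time → 1:38 PM UTC.
Lord Howe Island is UTC+10:30, so local arrival = 1:38 PM + 10:30 = 12:08 AM on May 18.
Layover = 8:18 AM − 12:08 AM = 8 hours 10 minutes.

8 hours 10 minutes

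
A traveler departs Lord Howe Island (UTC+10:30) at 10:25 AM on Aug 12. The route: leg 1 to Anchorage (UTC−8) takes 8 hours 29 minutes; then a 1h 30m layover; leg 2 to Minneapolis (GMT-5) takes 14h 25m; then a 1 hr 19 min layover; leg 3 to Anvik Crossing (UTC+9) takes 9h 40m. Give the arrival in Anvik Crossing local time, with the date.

Convert departure to UTC: 10:25 AM − 10:30 = 11:55 PM UTC on Aug 11.
Add 8 hours 29 minutes leg 1 → 8:24 AM UTC (Aug 12).
Add 1 hour 30 minutes layover in Anchorage → 9:54 AM UTC.
Add 14 hours 25 minutes leg 2 → 12:19 AM UTC (Aug 13).
Add 1 hour 19 minutes layover in Minneapolis → 1:38 AM UTC.
Add 9 hours 40 minutes leg 3 → 11:18 AM UTC.
Anvik Crossing is UTC+9:00, so local arrival = 11:18 AM + 9:00 = 8:18 PM on Aug 13.

8:18 PM on August 13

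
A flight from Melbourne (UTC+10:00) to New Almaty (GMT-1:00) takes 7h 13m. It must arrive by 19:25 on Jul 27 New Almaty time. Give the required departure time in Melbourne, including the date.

23:12 on July 27

Target arrival in UTC: 19:25 + 1:00 = 20:25 on Jul 27.
Subtract 7 hours 13 minutes → departure 13:12 UTC on Jul 27.
Melbourne is UTC+10:00: 13:12 + 10:00 = 23:12 on Jul 27.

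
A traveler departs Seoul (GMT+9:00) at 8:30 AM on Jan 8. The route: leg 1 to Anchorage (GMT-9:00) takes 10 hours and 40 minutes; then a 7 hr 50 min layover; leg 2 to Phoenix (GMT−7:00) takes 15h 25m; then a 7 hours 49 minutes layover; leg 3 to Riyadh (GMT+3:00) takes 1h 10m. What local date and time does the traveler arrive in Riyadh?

9:24 PM on Jan 9

Convert departure to UTC: 8:30 AM − 9:00 = 11:30 PM UTC on Jan 7.
Add 10 hours 40 minutes leg 1 → 10:10 AM UTC (Jan 8).
Add 7 hours and 50 minutes layover in Anchorage → 6:00 PM UTC.
Add 15 hours 25 minutes leg 2 → 9:25 AM UTC (Jan 9).
Add 7 hours and 49 minutes layover in Phoenix → 5:14 PM UTC.
Add 1 hour 10 minutes leg 3 → 6:24 PM UTC.
Riyadh is UTC+3:00, so local arrival = 6:24 PM + 3:00 = 9:24 PM on Jan 9.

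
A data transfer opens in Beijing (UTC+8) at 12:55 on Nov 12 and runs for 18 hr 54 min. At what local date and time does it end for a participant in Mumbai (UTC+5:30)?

Convert start to UTC: 12:55 − 8:00 = 04:55 UTC on Nov 12.
Add 18 hours 54 minutes duration → 23:49 UTC.
Mumbai is UTC+5:30, so local end time = 23:49 + 5:30 = 05:19 on Nov 13.

05:19 on November 13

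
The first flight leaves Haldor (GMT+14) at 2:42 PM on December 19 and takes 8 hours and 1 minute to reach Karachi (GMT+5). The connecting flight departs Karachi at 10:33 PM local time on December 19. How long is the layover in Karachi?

8 hours 50 minutes

Convert departure to UTC: 2:42 PM − 14:00 = 12:42 AM UTC on Dec 19.
Add 8 hours 1 minute flight time → 8:43 AM UTC.
Karachi is UTC+5:00, so local arrival = 8:43 AM + 5:00 = 1:43 PM on Dec 19.
Layover = 10:33 PM − 1:43 PM = 8 hours 50 minutes.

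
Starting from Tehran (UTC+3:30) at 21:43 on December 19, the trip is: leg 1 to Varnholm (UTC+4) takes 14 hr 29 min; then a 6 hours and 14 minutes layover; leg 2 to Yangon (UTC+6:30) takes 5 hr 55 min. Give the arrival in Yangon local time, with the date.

03:21 on December 21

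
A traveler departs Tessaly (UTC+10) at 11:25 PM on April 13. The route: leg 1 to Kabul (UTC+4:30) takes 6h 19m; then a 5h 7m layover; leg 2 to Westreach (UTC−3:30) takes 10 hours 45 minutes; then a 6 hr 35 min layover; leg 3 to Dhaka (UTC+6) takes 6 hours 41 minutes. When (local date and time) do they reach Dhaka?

Convert departure to UTC: 11:25 PM − 10:00 = 1:25 PM UTC on Apr 13.
Add 6 hours and 19 minutes leg 1 → 7:44 PM UTC.
Add 5 hours and 7 minutes layover in Kabul → 12:51 AM UTC (Apr 14).
Add 10 hours and 45 minutes leg 2 → 11:36 AM UTC.
Add 6 hours 35 minutes layover in Westreach → 6:11 PM UTC.
Add 6 hours 41 minutes leg 3 → 12:52 AM UTC (Apr 15).
Dhaka is UTC+6:00, so local arrival = 12:52 AM + 6:00 = 6:52 AM on Apr 15.

6:52 AM on Apr 15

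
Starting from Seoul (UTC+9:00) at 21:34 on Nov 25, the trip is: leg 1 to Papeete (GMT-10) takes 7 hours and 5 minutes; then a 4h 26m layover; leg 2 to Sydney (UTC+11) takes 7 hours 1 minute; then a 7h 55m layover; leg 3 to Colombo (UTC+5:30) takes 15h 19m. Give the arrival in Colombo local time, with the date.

Convert departure to UTC: 21:34 − 9:00 = 12:34 UTC on Nov 25.
Add 7 hours and 5 minutes leg 1 → 19:39 UTC.
Add 4 hours and 26 minutes layover in Papeete → 00:05 UTC (Nov 26).
Add 7 hours and 1 minute leg 2 → 07:06 UTC.
Add 7 hours 55 minutes layover in Sydney → 15:01 UTC.
Add 15 hours and 19 minutes leg 3 → 06:20 UTC (Nov 27).
Colombo is UTC+5:30, so local arrival = 06:20 + 5:30 = 11:50 on Nov 27.

11:50 on November 27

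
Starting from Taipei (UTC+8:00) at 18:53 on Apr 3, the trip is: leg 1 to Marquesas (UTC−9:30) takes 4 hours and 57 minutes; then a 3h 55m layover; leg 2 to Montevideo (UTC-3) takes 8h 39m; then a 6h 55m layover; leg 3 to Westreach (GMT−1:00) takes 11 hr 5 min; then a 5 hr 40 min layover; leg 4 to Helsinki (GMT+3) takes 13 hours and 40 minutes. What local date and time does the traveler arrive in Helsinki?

20:44 on Apr 5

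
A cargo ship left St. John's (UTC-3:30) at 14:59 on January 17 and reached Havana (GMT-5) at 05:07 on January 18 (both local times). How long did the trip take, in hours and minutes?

Departure in UTC: 14:59 + 3:30 = 18:29 on Jan 17.
Arrival in UTC: 05:07 + 5:00 = 10:07 on Jan 18.
Elapsed = 10:07 − 18:29 (+1 day) = 15 hours 38 minutes.

15 hours 38 minutes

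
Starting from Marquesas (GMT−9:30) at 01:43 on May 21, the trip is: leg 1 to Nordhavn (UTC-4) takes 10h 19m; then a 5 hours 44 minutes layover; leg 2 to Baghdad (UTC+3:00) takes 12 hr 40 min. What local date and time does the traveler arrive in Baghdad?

18:56 on May 22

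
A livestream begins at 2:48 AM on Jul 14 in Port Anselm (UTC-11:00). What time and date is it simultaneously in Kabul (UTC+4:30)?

In UTC: 2:48 AM + 11:00 = 1:48 PM on Jul 14.
Kabul is UTC+4:30: 1:48 PM + 4:30 = 6:18 PM on Jul 14.

6:18 PM on July 14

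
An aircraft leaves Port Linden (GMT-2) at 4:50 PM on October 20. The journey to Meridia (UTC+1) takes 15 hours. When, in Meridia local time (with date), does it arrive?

10:50 AM on Oct 21

Convert departure to UTC: 4:50 PM + 2:00 = 6:50 PM UTC on Oct 20.
Add 15 hours travel time → 9:50 AM UTC (Oct 21).
Meridia is UTC+1:00, so local arrival = 9:50 AM + 1:00 = 10:50 AM on Oct 21.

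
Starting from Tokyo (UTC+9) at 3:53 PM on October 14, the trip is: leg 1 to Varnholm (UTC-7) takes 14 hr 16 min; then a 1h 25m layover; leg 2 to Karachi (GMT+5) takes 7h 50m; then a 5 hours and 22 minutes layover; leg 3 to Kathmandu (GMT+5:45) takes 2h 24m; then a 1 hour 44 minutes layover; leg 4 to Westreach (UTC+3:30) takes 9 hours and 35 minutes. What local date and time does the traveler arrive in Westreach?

Convert departure to UTC: 3:53 PM − 9:00 = 6:53 AM UTC on Oct 14.
Add 14 hours and 16 minutes leg 1 → 9:09 PM UTC.
Add 1 hour 25 minutes layover in Varnholm → 10:34 PM UTC.
Add 7 hours and 50 minutes leg 2 → 6:24 AM UTC (Oct 15).
Add 5 hours 22 minutes layover in Karachi → 11:46 AM UTC.
Add 2 hours 24 minutes leg 3 → 2:10 PM UTC.
Add 1 hour 44 minutes layover in Kathmandu → 3:54 PM UTC.
Add 9 hours 35 minutes leg 4 → 1:29 AM UTC (Oct 16).
Westreach is UTC+3:30, so local arrival = 1:29 AM + 3:30 = 4:59 AM on Oct 16.

4:59 AM on October 16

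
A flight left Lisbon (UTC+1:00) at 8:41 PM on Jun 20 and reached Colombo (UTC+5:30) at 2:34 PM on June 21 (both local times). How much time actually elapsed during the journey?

Departure in UTC: 8:41 PM − 1:00 = 7:41 PM on Jun 20.
Arrival in UTC: 2:34 PM − 5:30 = 9:04 AM on Jun 21.
Elapsed = 9:04 AM − 7:41 PM (+1 day) = 13 hours 23 minutes.

13 hours 23 minutes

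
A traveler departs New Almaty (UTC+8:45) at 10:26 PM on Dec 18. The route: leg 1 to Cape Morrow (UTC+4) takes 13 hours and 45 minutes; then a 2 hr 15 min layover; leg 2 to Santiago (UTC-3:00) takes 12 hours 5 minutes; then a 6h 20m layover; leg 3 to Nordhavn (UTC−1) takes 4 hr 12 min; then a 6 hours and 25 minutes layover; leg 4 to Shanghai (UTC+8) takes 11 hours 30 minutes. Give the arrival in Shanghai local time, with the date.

6:13 AM on December 21

Convert departure to UTC: 10:26 PM − 8:45 = 1:41 PM UTC on Dec 18.
Add 13 hours 45 minutes leg 1 → 3:26 AM UTC (Dec 19).
Add 2 hours and 15 minutes layover in Cape Morrow → 5:41 AM UTC.
Add 12 hours and 5 minutes leg 2 → 5:46 PM UTC.
Add 6 hours and 20 minutes layover in Santiago → 12:06 AM UTC (Dec 20).
Add 4 hours 12 minutes leg 3 → 4:18 AM UTC.
Add 6 hours and 25 minutes layover in Nordhavn → 10:43 AM UTC.
Add 11 hours and 30 minutes leg 4 → 10:13 PM UTC.
Shanghai is UTC+8:00, so local arrival = 10:13 PM + 8:00 = 6:13 AM on Dec 21.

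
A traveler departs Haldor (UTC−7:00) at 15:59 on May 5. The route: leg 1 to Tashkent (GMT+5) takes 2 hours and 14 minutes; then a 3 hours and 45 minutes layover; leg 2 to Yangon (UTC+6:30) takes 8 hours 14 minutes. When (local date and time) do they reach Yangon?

Convert departure to UTC: 15:59 + 7:00 = 22:59 UTC on May 5.
Add 2 hours and 14 minutes leg 1 → 01:13 UTC (May 6).
Add 3 hours 45 minutes layover in Tashkent → 04:58 UTC.
Add 8 hours and 14 minutes leg 2 → 13:12 UTC.
Yangon is UTC+6:30, so local arrival = 13:12 + 6:30 = 19:42 on May 6.

19:42 on May 6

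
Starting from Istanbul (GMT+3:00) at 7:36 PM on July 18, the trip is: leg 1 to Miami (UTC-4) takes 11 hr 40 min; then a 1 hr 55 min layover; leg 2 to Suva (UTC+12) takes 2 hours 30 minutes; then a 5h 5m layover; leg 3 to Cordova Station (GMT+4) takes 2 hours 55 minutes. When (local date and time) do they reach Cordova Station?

8:41 PM on July 19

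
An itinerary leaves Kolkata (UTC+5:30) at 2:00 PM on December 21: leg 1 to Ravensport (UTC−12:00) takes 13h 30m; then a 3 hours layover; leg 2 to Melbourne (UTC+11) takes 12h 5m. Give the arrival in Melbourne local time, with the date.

12:05 AM on December 23

Convert departure to UTC: 2:00 PM − 5:30 = 8:30 AM UTC on Dec 21.
Add 13 hours and 30 minutes leg 1 → 10:00 PM UTC.
Add 3 hours layover in Ravensport → 1:00 AM UTC (Dec 22).
Add 12 hours 5 minutes leg 2 → 1:05 PM UTC.
Melbourne is UTC+11:00, so local arrival = 1:05 PM + 11:00 = 12:05 AM on Dec 23.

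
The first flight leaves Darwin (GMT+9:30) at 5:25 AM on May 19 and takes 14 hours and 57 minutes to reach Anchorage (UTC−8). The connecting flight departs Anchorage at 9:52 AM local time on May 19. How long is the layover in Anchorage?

7 hours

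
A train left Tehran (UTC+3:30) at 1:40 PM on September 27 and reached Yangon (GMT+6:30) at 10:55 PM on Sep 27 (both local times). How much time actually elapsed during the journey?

6 hours 15 minutes

Departure in UTC: 1:40 PM − 3:30 = 10:10 AM on Sep 27.
Arrival in UTC: 10:55 PM − 6:30 = 4:25 PM on Sep 27.
Elapsed = 4:25 PM − 10:10 AM = 6 hours 15 minutes.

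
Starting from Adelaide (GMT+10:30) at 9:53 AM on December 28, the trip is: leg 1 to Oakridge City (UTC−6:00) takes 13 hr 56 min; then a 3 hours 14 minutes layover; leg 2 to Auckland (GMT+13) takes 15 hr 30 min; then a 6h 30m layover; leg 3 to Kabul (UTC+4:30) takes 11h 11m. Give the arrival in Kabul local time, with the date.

6:14 AM on December 30

Convert departure to UTC: 9:53 AM − 10:30 = 11:23 PM UTC on Dec 27.
Add 13 hours 56 minutes leg 1 → 1:19 PM UTC (Dec 28).
Add 3 hours 14 minutes layover in Oakridge City → 4:33 PM UTC.
Add 15 hours and 30 minutes leg 2 → 8:03 AM UTC (Dec 29).
Add 6 hours and 30 minutes layover in Auckland → 2:33 PM UTC.
Add 11 hours 11 minutes leg 3 → 1:44 AM UTC (Dec 30).
Kabul is UTC+4:30, so local arrival = 1:44 AM + 4:30 = 6:14 AM on Dec 30.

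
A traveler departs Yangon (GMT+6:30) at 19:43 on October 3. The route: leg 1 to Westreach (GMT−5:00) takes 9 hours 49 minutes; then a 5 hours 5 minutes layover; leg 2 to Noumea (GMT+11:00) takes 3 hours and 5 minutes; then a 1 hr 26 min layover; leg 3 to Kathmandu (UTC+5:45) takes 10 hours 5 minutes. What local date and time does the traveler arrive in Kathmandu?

Convert departure to UTC: 19:43 − 6:30 = 13:13 UTC on Oct 3.
Add 9 hours 49 minutes leg 1 → 23:02 UTC.
Add 5 hours and 5 minutes layover in Westreach → 04:07 UTC (Oct 4).
Add 3 hours and 5 minutes leg 2 → 07:12 UTC.
Add 1 hour and 26 minutes layover in Noumea → 08:38 UTC.
Add 10 hours 5 minutes leg 3 → 18:43 UTC.
Kathmandu is UTC+5:45, so local arrival = 18:43 + 5:45 = 00:28 on Oct 5.

00:28 on October 5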